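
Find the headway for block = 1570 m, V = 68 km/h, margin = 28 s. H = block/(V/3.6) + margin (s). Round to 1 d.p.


V = 68 / 3.6 = 18.8889 m/s
Block traversal time = 1570 / 18.8889 = 83.1176 s
Headway = 83.1176 + 28
Headway = 111.1 s

111.1


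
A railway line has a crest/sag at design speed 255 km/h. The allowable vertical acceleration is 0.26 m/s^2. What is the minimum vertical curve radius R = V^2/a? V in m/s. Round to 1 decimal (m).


Convert speed: V = 255 / 3.6 = 70.8333 m/s
V^2 = 5017.3611 m^2/s^2
R_v = 5017.3611 / 0.26
R_v = 19297.5 m

19297.5


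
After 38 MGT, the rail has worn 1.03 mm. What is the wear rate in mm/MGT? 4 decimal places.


Wear rate = total wear / cumulative tonnage
Rate = 1.03 / 38
Rate = 0.0271 mm/MGT

0.0271


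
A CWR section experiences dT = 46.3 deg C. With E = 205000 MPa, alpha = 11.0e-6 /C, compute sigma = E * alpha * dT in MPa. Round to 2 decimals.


sigma = E * alpha * dT
sigma = 205000 * 11.0e-6 * 46.3
sigma = 2.255 * 46.3
sigma = 104.41 MPa

104.41


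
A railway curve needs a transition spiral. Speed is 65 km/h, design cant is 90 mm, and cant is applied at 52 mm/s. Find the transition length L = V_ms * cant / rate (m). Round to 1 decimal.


Convert speed: V = 65 / 3.6 = 18.0556 m/s
L = 18.0556 * 90 / 52
L = 1625.0 / 52
L = 31.3 m

31.3


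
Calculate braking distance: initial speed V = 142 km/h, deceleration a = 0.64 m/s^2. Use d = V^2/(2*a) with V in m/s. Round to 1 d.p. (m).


Convert speed: V = 142 / 3.6 = 39.4444 m/s
V^2 = 1555.8642
d = 1555.8642 / (2 * 0.64)
d = 1555.8642 / 1.28
d = 1215.5 m

1215.5


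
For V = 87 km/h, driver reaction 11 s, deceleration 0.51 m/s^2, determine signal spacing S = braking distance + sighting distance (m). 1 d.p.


V = 87 / 3.6 = 24.1667 m/s
Braking distance = 24.1667^2 / (2*0.51) = 572.5763 m
Sighting distance = 24.1667 * 11 = 265.8333 m
S = 572.5763 + 265.8333 = 838.4 m

838.4


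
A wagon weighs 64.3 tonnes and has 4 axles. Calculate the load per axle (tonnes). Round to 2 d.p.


Load per axle = total weight / number of axles
Load = 64.3 / 4
Load = 16.08 tonnes

16.08


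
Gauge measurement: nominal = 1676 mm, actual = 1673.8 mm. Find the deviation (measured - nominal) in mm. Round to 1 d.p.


Deviation = measured - nominal
Deviation = 1673.8 - 1676
Deviation = -2.2 mm

-2.2


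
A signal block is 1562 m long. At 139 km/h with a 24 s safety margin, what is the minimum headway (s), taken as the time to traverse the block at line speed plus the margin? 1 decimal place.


V = 139 / 3.6 = 38.6111 m/s
Block traversal time = 1562 / 38.6111 = 40.4547 s
Headway = 40.4547 + 24
Headway = 64.5 s

64.5


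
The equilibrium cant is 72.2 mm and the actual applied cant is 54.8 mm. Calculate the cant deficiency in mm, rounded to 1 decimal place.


Cant deficiency = equilibrium cant - actual cant
CD = 72.2 - 54.8
CD = 17.4 mm

17.4


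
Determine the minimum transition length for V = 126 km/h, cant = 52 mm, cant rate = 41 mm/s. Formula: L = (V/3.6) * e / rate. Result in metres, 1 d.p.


Convert speed: V = 126 / 3.6 = 35.0 m/s
L = 35.0 * 52 / 41
L = 1820.0 / 41
L = 44.4 m

44.4


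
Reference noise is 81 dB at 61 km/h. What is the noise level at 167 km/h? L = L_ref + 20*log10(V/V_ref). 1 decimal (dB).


V/V_ref = 167 / 61 = 2.737705
log10(2.737705) = 0.437387
20 * 0.437387 = 8.7477
L = 81 + 8.7477 = 89.7 dB

89.7


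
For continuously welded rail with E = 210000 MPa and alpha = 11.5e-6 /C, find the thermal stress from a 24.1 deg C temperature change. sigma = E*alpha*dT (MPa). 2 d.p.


sigma = E * alpha * dT
sigma = 210000 * 11.5e-6 * 24.1
sigma = 2.415 * 24.1
sigma = 58.20 MPa

58.20


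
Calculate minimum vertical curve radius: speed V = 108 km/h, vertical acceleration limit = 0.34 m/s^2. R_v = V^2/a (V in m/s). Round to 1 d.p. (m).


Convert speed: V = 108 / 3.6 = 30.0 m/s
V^2 = 900.0 m^2/s^2
R_v = 900.0 / 0.34
R_v = 2647.1 m

2647.1


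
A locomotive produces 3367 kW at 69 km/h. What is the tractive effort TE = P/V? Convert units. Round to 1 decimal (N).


Convert: P = 3367 kW = 3367000 W
V = 69 / 3.6 = 19.1667 m/s
TE = 3367000 / 19.1667
TE = 175669.6 N

175669.6


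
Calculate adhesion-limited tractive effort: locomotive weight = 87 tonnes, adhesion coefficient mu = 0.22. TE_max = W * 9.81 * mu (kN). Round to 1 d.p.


TE_max = W * g * mu
TE_max = 87 * 9.81 * 0.22
TE_max = 853.47 * 0.22
TE_max = 187.8 kN

187.8


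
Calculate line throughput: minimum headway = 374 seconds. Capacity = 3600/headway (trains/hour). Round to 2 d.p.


Capacity = 3600 / headway
Capacity = 3600 / 374
Capacity = 9.63 trains/hour

9.63


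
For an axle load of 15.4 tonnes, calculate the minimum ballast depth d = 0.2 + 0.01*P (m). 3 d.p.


d = 0.2 + 0.01 * 15.4
d = 0.2 + 0.154
d = 0.354 m

0.354


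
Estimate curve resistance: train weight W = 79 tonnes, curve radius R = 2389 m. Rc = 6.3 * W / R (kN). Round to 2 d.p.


Rc = 6.3 * W / R
Rc = 6.3 * 79 / 2389
Rc = 497.7 / 2389
Rc = 0.21 kN

0.21


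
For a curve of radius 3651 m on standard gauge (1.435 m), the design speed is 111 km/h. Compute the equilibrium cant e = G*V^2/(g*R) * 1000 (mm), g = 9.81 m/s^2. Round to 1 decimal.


Convert speed: V = 111 / 3.6 = 30.8333 m/s
Apply formula: e = 1.435 * 30.8333^2 / (9.81 * 3651)
e = 1.435 * 950.6944 / 35816.31
e = 0.03809 m = 38.1 mm

38.1


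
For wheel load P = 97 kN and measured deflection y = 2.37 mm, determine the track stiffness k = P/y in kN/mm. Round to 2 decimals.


Track stiffness k = P / y
k = 97 / 2.37
k = 40.93 kN/mm

40.93


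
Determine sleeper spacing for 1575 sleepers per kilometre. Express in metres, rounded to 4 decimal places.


Spacing = 1000 m / number of sleepers
Spacing = 1000 / 1575
Spacing = 0.6349 m

0.6349


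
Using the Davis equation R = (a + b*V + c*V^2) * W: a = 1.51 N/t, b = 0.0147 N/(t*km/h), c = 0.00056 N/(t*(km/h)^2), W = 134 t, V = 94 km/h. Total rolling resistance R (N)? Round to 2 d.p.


b*V = 0.0147 * 94 = 1.3818
c*V^2 = 0.00056 * 8836 = 4.94816
R_per_t = 1.51 + 1.3818 + 4.94816 = 7.83996 N/t
R_total = 7.83996 * 134 = 1050.55 N

1050.55


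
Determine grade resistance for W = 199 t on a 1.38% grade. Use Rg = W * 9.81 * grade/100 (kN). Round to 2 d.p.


Rg = W * 9.81 * grade / 100
Rg = 199 * 9.81 * 1.38 / 100
Rg = 1952.19 * 0.0138
Rg = 26.94 kN

26.94


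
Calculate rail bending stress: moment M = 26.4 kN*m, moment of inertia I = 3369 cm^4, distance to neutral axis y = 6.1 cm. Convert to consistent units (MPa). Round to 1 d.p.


Convert units:
M = 26.4 kN*m = 26400000 N*mm
y = 6.1 cm = 61 mm
I = 3369 cm^4 = 33690000 mm^4
sigma = 26400000 * 61 / 33690000
sigma = 47.8 MPa

47.8


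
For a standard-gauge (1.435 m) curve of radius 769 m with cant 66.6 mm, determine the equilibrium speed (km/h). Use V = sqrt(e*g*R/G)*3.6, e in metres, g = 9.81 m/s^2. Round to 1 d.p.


Convert cant: e = 66.6 mm = 0.0666 m
V_ms = sqrt(0.0666 * 9.81 * 769 / 1.435)
V_ms = sqrt(350.120609) = 18.7115 m/s
V = 18.7115 * 3.6 = 67.4 km/h

67.4


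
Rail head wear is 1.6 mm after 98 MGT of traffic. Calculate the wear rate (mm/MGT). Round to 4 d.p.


Wear rate = total wear / cumulative tonnage
Rate = 1.6 / 98
Rate = 0.0163 mm/MGT

0.0163


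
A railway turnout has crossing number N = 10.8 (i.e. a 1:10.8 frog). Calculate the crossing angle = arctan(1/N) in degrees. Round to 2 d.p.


1/N = 1/10.8 = 0.092593
angle = arctan(0.092593) = 0.092329 rad
angle = 0.092329 * 180/pi = 5.29 degrees

5.29


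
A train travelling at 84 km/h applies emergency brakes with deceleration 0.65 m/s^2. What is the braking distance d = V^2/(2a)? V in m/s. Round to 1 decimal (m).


Convert speed: V = 84 / 3.6 = 23.3333 m/s
V^2 = 544.4444
d = 544.4444 / (2 * 0.65)
d = 544.4444 / 1.3
d = 418.8 m

418.8


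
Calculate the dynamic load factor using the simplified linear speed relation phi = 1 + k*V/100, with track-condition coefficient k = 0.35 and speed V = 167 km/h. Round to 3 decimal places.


phi = 1 + k * V / 100
phi = 1 + 0.35 * 167 / 100
phi = 1 + 0.5845
phi = 1.585

1.585


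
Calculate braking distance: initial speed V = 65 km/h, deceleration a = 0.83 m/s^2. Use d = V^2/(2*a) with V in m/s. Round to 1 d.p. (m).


Convert speed: V = 65 / 3.6 = 18.0556 m/s
V^2 = 326.0031
d = 326.0031 / (2 * 0.83)
d = 326.0031 / 1.66
d = 196.4 m

196.4


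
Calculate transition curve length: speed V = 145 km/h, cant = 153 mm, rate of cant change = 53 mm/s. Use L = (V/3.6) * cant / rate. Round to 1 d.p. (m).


Convert speed: V = 145 / 3.6 = 40.2778 m/s
L = 40.2778 * 153 / 53
L = 6162.5 / 53
L = 116.3 m

116.3


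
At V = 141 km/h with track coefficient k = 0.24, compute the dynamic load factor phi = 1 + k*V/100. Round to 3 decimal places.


phi = 1 + k * V / 100
phi = 1 + 0.24 * 141 / 100
phi = 1 + 0.3384
phi = 1.338

1.338


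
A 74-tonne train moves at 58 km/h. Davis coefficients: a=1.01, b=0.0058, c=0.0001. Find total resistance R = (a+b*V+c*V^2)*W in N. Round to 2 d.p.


b*V = 0.0058 * 58 = 0.3364
c*V^2 = 0.0001 * 3364 = 0.3364
R_per_t = 1.01 + 0.3364 + 0.3364 = 1.6828 N/t
R_total = 1.6828 * 74 = 124.53 N

124.53


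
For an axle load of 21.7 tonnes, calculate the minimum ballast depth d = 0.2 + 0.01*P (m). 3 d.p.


d = 0.2 + 0.01 * 21.7
d = 0.2 + 0.217
d = 0.417 m

0.417


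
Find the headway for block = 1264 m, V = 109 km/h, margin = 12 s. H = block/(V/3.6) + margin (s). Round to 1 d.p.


V = 109 / 3.6 = 30.2778 m/s
Block traversal time = 1264 / 30.2778 = 41.7468 s
Headway = 41.7468 + 12
Headway = 53.7 s

53.7


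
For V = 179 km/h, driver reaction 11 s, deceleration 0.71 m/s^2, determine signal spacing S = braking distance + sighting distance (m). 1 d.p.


V = 179 / 3.6 = 49.7222 m/s
Braking distance = 49.7222^2 / (2*0.71) = 1741.0559 m
Sighting distance = 49.7222 * 11 = 546.9444 m
S = 1741.0559 + 546.9444 = 2288.0 m

2288.0


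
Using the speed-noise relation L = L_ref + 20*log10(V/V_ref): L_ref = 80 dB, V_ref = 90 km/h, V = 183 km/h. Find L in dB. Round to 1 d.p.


V/V_ref = 183 / 90 = 2.033333
log10(2.033333) = 0.308209
20 * 0.308209 = 6.1642
L = 80 + 6.1642 = 86.2 dB

86.2


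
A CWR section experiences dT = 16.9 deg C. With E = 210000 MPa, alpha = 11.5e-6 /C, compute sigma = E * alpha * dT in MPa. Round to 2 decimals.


sigma = E * alpha * dT
sigma = 210000 * 11.5e-6 * 16.9
sigma = 2.415 * 16.9
sigma = 40.81 MPa

40.81


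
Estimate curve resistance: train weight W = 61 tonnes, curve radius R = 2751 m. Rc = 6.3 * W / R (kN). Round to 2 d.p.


Rc = 6.3 * W / R
Rc = 6.3 * 61 / 2751
Rc = 384.3 / 2751
Rc = 0.14 kN

0.14


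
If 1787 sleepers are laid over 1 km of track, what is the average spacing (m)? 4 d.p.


Spacing = 1000 m / number of sleepers
Spacing = 1000 / 1787
Spacing = 0.5596 m

0.5596


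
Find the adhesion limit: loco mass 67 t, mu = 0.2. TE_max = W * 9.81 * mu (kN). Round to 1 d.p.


TE_max = W * g * mu
TE_max = 67 * 9.81 * 0.2
TE_max = 657.27 * 0.2
TE_max = 131.5 kN

131.5


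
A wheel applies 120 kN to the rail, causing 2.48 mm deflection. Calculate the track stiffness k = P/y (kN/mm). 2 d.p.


Track stiffness k = P / y
k = 120 / 2.48
k = 48.39 kN/mm

48.39


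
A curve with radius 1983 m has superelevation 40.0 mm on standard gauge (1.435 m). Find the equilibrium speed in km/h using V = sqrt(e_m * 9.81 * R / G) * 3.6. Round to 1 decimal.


Convert cant: e = 40.0 mm = 0.0400 m
V_ms = sqrt(0.0400 * 9.81 * 1983 / 1.435)
V_ms = sqrt(542.250314) = 23.2863 m/s
V = 23.2863 * 3.6 = 83.8 km/h

83.8


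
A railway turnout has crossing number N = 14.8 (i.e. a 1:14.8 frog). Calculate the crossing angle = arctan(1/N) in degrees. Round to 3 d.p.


1/N = 1/14.8 = 0.067568
angle = arctan(0.067568) = 0.067465 rad
angle = 0.067465 * 180/pi = 3.865 degrees

3.865


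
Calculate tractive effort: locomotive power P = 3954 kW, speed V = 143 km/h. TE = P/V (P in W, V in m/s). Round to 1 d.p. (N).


Convert: P = 3954 kW = 3954000 W
V = 143 / 3.6 = 39.7222 m/s
TE = 3954000 / 39.7222
TE = 99541.3 N

99541.3


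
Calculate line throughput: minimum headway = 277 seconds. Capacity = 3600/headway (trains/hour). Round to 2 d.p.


Capacity = 3600 / headway
Capacity = 3600 / 277
Capacity = 13.00 trains/hour

13.00


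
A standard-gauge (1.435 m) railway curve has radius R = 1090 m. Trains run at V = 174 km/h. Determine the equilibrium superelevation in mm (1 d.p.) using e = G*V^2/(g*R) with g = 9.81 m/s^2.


Convert speed: V = 174 / 3.6 = 48.3333 m/s
Apply formula: e = 1.435 * 48.3333^2 / (9.81 * 1090)
e = 1.435 * 2336.1111 / 10692.9
e = 0.313509 m = 313.5 mm

313.5


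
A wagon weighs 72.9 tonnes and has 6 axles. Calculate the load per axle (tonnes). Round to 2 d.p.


Load per axle = total weight / number of axles
Load = 72.9 / 6
Load = 12.15 tonnes

12.15


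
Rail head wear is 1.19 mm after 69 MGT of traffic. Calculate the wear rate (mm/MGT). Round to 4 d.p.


Wear rate = total wear / cumulative tonnage
Rate = 1.19 / 69
Rate = 0.0172 mm/MGT

0.0172


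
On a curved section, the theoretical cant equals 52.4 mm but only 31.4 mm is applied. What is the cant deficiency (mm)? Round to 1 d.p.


Cant deficiency = equilibrium cant - actual cant
CD = 52.4 - 31.4
CD = 21.0 mm

21.0


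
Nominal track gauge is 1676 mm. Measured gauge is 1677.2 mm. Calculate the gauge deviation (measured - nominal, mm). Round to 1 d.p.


Deviation = measured - nominal
Deviation = 1677.2 - 1676
Deviation = 1.2 mm

1.2


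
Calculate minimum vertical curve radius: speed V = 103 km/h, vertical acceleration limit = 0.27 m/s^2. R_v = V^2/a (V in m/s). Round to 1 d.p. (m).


Convert speed: V = 103 / 3.6 = 28.6111 m/s
V^2 = 818.5957 m^2/s^2
R_v = 818.5957 / 0.27
R_v = 3031.8 m

3031.8


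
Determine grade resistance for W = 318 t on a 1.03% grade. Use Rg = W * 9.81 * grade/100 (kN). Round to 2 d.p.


Rg = W * 9.81 * grade / 100
Rg = 318 * 9.81 * 1.03 / 100
Rg = 3119.58 * 0.0103
Rg = 32.13 kN

32.13


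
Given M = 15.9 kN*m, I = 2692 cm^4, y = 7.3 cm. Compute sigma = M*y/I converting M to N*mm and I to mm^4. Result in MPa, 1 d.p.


Convert units:
M = 15.9 kN*m = 15900000 N*mm
y = 7.3 cm = 73 mm
I = 2692 cm^4 = 26920000 mm^4
sigma = 15900000 * 73 / 26920000
sigma = 43.1 MPa

43.1


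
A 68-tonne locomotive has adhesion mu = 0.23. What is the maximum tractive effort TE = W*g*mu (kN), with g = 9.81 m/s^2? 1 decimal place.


TE_max = W * g * mu
TE_max = 68 * 9.81 * 0.23
TE_max = 667.08 * 0.23
TE_max = 153.4 kN

153.4


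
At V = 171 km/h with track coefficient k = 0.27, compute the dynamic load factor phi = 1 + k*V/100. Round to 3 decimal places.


phi = 1 + k * V / 100
phi = 1 + 0.27 * 171 / 100
phi = 1 + 0.4617
phi = 1.462

1.462


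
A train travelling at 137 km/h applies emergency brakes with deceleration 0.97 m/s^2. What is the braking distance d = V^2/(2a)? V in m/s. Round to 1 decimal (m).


Convert speed: V = 137 / 3.6 = 38.0556 m/s
V^2 = 1448.2253
d = 1448.2253 / (2 * 0.97)
d = 1448.2253 / 1.94
d = 746.5 m

746.5


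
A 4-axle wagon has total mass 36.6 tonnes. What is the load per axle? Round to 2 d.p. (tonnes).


Load per axle = total weight / number of axles
Load = 36.6 / 4
Load = 9.15 tonnes

9.15


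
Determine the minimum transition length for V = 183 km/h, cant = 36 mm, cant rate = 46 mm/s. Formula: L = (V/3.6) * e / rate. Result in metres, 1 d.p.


Convert speed: V = 183 / 3.6 = 50.8333 m/s
L = 50.8333 * 36 / 46
L = 1830.0 / 46
L = 39.8 m

39.8


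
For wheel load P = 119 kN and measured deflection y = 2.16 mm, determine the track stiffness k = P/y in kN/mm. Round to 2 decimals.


Track stiffness k = P / y
k = 119 / 2.16
k = 55.09 kN/mm

55.09


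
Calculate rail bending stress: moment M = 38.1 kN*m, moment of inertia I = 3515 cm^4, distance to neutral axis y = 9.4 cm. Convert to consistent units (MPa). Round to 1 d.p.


Convert units:
M = 38.1 kN*m = 38100000 N*mm
y = 9.4 cm = 94 mm
I = 3515 cm^4 = 35150000 mm^4
sigma = 38100000 * 94 / 35150000
sigma = 101.9 MPa

101.9


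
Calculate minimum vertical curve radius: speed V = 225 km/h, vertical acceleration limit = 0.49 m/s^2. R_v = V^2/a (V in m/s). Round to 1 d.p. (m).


Convert speed: V = 225 / 3.6 = 62.5 m/s
V^2 = 3906.25 m^2/s^2
R_v = 3906.25 / 0.49
R_v = 7971.9 m

7971.9


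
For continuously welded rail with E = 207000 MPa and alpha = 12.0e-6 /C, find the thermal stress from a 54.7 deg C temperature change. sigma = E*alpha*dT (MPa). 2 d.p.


sigma = E * alpha * dT
sigma = 207000 * 12.0e-6 * 54.7
sigma = 2.484 * 54.7
sigma = 135.87 MPa

135.87


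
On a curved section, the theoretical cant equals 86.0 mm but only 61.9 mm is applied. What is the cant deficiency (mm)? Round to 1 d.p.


Cant deficiency = equilibrium cant - actual cant
CD = 86.0 - 61.9
CD = 24.1 mm

24.1


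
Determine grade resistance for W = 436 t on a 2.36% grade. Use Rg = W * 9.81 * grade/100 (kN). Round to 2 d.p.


Rg = W * 9.81 * grade / 100
Rg = 436 * 9.81 * 2.36 / 100
Rg = 4277.16 * 0.0236
Rg = 100.94 kN

100.94


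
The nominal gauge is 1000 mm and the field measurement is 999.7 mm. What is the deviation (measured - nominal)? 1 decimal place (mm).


Deviation = measured - nominal
Deviation = 999.7 - 1000
Deviation = -0.3 mm

-0.3


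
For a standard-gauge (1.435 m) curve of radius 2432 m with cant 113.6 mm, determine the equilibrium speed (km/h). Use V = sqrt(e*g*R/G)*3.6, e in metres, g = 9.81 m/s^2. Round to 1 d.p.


Convert cant: e = 113.6 mm = 0.1136 m
V_ms = sqrt(0.1136 * 9.81 * 2432 / 1.435)
V_ms = sqrt(1888.682726) = 43.459 m/s
V = 43.459 * 3.6 = 156.5 km/h

156.5


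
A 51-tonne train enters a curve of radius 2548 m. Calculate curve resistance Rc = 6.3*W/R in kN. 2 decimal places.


Rc = 6.3 * W / R
Rc = 6.3 * 51 / 2548
Rc = 321.3 / 2548
Rc = 0.13 kN

0.13


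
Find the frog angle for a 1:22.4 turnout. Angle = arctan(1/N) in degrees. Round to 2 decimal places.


1/N = 1/22.4 = 0.044643
angle = arctan(0.044643) = 0.044613 rad
angle = 0.044613 * 180/pi = 2.56 degrees

2.56


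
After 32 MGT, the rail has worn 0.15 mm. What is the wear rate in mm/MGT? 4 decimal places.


Wear rate = total wear / cumulative tonnage
Rate = 0.15 / 32
Rate = 0.0047 mm/MGT

0.0047


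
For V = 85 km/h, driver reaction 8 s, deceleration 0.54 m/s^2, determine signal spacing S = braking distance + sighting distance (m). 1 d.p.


V = 85 / 3.6 = 23.6111 m/s
Braking distance = 23.6111^2 / (2*0.54) = 516.1894 m
Sighting distance = 23.6111 * 8 = 188.8889 m
S = 516.1894 + 188.8889 = 705.1 m

705.1


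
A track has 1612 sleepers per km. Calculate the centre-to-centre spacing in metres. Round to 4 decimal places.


Spacing = 1000 m / number of sleepers
Spacing = 1000 / 1612
Spacing = 0.6203 m

0.6203


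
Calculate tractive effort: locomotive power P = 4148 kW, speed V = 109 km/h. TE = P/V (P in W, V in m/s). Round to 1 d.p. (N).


Convert: P = 4148 kW = 4148000 W
V = 109 / 3.6 = 30.2778 m/s
TE = 4148000 / 30.2778
TE = 136998.2 N

136998.2


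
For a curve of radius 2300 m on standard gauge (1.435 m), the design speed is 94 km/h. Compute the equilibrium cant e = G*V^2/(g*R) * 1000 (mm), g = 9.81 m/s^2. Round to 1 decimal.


Convert speed: V = 94 / 3.6 = 26.1111 m/s
Apply formula: e = 1.435 * 26.1111^2 / (9.81 * 2300)
e = 1.435 * 681.7901 / 22563.0
e = 0.043362 m = 43.4 mm

43.4


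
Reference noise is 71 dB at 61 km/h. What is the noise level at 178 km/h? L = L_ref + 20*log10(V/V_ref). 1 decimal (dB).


V/V_ref = 178 / 61 = 2.918033
log10(2.918033) = 0.46509
20 * 0.46509 = 9.3018
L = 71 + 9.3018 = 80.3 dB

80.3


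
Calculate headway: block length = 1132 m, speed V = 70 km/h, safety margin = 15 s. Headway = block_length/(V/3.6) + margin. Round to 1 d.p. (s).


V = 70 / 3.6 = 19.4444 m/s
Block traversal time = 1132 / 19.4444 = 58.2171 s
Headway = 58.2171 + 15
Headway = 73.2 s

73.2


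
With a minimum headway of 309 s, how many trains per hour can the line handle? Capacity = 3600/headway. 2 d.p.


Capacity = 3600 / headway
Capacity = 3600 / 309
Capacity = 11.65 trains/hour

11.65


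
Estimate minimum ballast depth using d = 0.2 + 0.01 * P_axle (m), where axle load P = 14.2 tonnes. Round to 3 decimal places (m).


d = 0.2 + 0.01 * 14.2
d = 0.2 + 0.142
d = 0.342 m

0.342


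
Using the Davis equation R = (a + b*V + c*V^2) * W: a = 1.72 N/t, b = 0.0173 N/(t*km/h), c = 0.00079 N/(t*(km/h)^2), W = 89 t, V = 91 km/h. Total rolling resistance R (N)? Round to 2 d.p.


b*V = 0.0173 * 91 = 1.5743
c*V^2 = 0.00079 * 8281 = 6.54199
R_per_t = 1.72 + 1.5743 + 6.54199 = 9.83629 N/t
R_total = 9.83629 * 89 = 875.43 N

875.43


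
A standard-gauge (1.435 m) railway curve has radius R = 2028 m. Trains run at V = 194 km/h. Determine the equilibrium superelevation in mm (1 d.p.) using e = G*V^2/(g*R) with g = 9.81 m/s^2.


Convert speed: V = 194 / 3.6 = 53.8889 m/s
Apply formula: e = 1.435 * 53.8889^2 / (9.81 * 2028)
e = 1.435 * 2904.0123 / 19894.68
e = 0.209466 m = 209.5 mm

209.5


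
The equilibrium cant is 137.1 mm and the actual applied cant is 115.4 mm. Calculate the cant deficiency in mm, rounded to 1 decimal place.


Cant deficiency = equilibrium cant - actual cant
CD = 137.1 - 115.4
CD = 21.7 mm

21.7


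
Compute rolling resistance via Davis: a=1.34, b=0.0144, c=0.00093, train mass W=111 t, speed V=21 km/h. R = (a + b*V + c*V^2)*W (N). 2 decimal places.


b*V = 0.0144 * 21 = 0.3024
c*V^2 = 0.00093 * 441 = 0.41013
R_per_t = 1.34 + 0.3024 + 0.41013 = 2.05253 N/t
R_total = 2.05253 * 111 = 227.83 N

227.83


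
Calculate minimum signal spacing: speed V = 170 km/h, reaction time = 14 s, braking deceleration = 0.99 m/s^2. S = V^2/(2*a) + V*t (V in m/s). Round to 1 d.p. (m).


V = 170 / 3.6 = 47.2222 m/s
Braking distance = 47.2222^2 / (2*0.99) = 1126.2315 m
Sighting distance = 47.2222 * 14 = 661.1111 m
S = 1126.2315 + 661.1111 = 1787.3 m

1787.3


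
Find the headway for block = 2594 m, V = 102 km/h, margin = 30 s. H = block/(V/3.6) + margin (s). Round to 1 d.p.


V = 102 / 3.6 = 28.3333 m/s
Block traversal time = 2594 / 28.3333 = 91.5529 s
Headway = 91.5529 + 30
Headway = 121.6 s

121.6


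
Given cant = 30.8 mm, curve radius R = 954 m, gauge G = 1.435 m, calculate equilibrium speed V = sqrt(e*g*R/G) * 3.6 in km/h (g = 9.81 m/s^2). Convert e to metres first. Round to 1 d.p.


Convert cant: e = 30.8 mm = 0.0308 m
V_ms = sqrt(0.0308 * 9.81 * 954 / 1.435)
V_ms = sqrt(200.870517) = 14.1729 m/s
V = 14.1729 * 3.6 = 51.0 km/h

51.0


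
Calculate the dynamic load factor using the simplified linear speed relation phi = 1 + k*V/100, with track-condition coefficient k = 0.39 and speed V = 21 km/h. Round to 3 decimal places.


phi = 1 + k * V / 100
phi = 1 + 0.39 * 21 / 100
phi = 1 + 0.0819
phi = 1.082

1.082


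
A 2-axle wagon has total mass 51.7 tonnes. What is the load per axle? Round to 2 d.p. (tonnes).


Load per axle = total weight / number of axles
Load = 51.7 / 2
Load = 25.85 tonnes

25.85


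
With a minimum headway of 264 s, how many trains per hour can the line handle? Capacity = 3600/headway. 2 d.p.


Capacity = 3600 / headway
Capacity = 3600 / 264
Capacity = 13.64 trains/hour

13.64


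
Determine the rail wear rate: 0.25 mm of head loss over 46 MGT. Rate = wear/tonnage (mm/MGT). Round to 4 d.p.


Wear rate = total wear / cumulative tonnage
Rate = 0.25 / 46
Rate = 0.0054 mm/MGT

0.0054


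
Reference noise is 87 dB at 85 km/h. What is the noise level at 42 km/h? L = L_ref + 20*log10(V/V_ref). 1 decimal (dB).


V/V_ref = 42 / 85 = 0.494118
log10(0.494118) = -0.30617
20 * -0.30617 = -6.1234
L = 87 + -6.1234 = 80.9 dB

80.9


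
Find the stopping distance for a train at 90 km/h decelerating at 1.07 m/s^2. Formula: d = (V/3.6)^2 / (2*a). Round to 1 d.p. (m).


Convert speed: V = 90 / 3.6 = 25.0 m/s
V^2 = 625.0
d = 625.0 / (2 * 1.07)
d = 625.0 / 2.14
d = 292.1 m

292.1


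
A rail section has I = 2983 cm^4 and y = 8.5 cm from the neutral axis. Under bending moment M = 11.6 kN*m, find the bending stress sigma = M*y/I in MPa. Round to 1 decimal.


Convert units:
M = 11.6 kN*m = 11600000 N*mm
y = 8.5 cm = 85 mm
I = 2983 cm^4 = 29830000 mm^4
sigma = 11600000 * 85 / 29830000
sigma = 33.1 MPa

33.1


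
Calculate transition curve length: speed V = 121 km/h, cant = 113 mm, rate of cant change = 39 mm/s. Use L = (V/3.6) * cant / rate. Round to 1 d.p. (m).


Convert speed: V = 121 / 3.6 = 33.6111 m/s
L = 33.6111 * 113 / 39
L = 3798.0556 / 39
L = 97.4 m

97.4


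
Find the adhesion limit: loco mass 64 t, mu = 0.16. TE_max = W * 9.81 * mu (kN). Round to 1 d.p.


TE_max = W * g * mu
TE_max = 64 * 9.81 * 0.16
TE_max = 627.84 * 0.16
TE_max = 100.5 kN

100.5


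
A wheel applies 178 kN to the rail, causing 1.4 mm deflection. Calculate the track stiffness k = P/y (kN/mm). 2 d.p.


Track stiffness k = P / y
k = 178 / 1.4
k = 127.14 kN/mm

127.14


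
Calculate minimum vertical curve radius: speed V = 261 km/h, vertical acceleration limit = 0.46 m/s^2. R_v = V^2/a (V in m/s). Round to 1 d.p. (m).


Convert speed: V = 261 / 3.6 = 72.5 m/s
V^2 = 5256.25 m^2/s^2
R_v = 5256.25 / 0.46
R_v = 11426.6 m

11426.6


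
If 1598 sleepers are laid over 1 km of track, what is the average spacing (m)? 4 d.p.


Spacing = 1000 m / number of sleepers
Spacing = 1000 / 1598
Spacing = 0.6258 m

0.6258


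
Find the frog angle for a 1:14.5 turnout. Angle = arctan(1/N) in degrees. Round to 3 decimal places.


1/N = 1/14.5 = 0.068966
angle = arctan(0.068966) = 0.068856 rad
angle = 0.068856 * 180/pi = 3.945 degrees

3.945


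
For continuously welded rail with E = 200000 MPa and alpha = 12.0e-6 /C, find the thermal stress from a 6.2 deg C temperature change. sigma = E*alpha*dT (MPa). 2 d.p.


sigma = E * alpha * dT
sigma = 200000 * 12.0e-6 * 6.2
sigma = 2.4 * 6.2
sigma = 14.88 MPa

14.88


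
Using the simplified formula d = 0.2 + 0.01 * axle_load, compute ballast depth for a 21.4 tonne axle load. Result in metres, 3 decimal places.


d = 0.2 + 0.01 * 21.4
d = 0.2 + 0.214
d = 0.414 m

0.414


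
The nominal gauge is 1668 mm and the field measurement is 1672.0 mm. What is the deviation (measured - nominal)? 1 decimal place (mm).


Deviation = measured - nominal
Deviation = 1672.0 - 1668
Deviation = 4.0 mm

4.0


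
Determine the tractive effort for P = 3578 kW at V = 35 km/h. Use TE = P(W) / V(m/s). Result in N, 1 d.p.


Convert: P = 3578 kW = 3578000 W
V = 35 / 3.6 = 9.7222 m/s
TE = 3578000 / 9.7222
TE = 368022.9 N

368022.9


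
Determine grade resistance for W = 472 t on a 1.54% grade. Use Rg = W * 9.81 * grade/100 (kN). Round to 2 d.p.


Rg = W * 9.81 * grade / 100
Rg = 472 * 9.81 * 1.54 / 100
Rg = 4630.32 * 0.0154
Rg = 71.31 kN

71.31


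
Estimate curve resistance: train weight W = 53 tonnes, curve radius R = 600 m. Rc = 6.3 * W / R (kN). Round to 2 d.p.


Rc = 6.3 * W / R
Rc = 6.3 * 53 / 600
Rc = 333.9 / 600
Rc = 0.56 kN

0.56


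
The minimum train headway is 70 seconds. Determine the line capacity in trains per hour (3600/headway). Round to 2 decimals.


Capacity = 3600 / headway
Capacity = 3600 / 70
Capacity = 51.43 trains/hour

51.43


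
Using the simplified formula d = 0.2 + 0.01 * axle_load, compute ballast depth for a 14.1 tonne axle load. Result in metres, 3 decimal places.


d = 0.2 + 0.01 * 14.1
d = 0.2 + 0.141
d = 0.341 m

0.341


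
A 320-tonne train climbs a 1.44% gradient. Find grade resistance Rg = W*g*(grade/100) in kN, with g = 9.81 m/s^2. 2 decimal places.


Rg = W * 9.81 * grade / 100
Rg = 320 * 9.81 * 1.44 / 100
Rg = 3139.2 * 0.0144
Rg = 45.20 kN

45.20


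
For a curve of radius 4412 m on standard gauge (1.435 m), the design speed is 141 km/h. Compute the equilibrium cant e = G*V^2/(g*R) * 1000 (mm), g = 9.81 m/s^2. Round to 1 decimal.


Convert speed: V = 141 / 3.6 = 39.1667 m/s
Apply formula: e = 1.435 * 39.1667^2 / (9.81 * 4412)
e = 1.435 * 1534.0278 / 43281.72
e = 0.05086 m = 50.9 mm

50.9


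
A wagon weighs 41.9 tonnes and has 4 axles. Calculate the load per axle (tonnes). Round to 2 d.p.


Load per axle = total weight / number of axles
Load = 41.9 / 4
Load = 10.48 tonnes

10.48


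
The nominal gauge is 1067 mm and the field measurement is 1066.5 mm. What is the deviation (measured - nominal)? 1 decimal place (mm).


Deviation = measured - nominal
Deviation = 1066.5 - 1067
Deviation = -0.5 mm

-0.5


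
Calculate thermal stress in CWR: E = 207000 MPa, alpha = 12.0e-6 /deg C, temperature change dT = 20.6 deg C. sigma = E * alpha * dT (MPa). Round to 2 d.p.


sigma = E * alpha * dT
sigma = 207000 * 12.0e-6 * 20.6
sigma = 2.484 * 20.6
sigma = 51.17 MPa

51.17


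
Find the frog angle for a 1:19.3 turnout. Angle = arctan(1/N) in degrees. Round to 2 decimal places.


1/N = 1/19.3 = 0.051813
angle = arctan(0.051813) = 0.051767 rad
angle = 0.051767 * 180/pi = 2.97 degrees

2.97


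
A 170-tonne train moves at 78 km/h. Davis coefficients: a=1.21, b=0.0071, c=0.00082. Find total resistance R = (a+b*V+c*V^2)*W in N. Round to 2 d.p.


b*V = 0.0071 * 78 = 0.5538
c*V^2 = 0.00082 * 6084 = 4.98888
R_per_t = 1.21 + 0.5538 + 4.98888 = 6.75268 N/t
R_total = 6.75268 * 170 = 1147.96 N

1147.96


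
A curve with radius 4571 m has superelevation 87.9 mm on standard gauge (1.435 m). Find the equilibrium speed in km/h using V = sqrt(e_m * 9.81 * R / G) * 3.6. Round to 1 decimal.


Convert cant: e = 87.9 mm = 0.0879 m
V_ms = sqrt(0.0879 * 9.81 * 4571 / 1.435)
V_ms = sqrt(2746.73779) = 52.4093 m/s
V = 52.4093 * 3.6 = 188.7 km/h

188.7


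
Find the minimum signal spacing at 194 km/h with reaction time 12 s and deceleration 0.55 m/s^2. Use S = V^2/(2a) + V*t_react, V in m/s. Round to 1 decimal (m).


V = 194 / 3.6 = 53.8889 m/s
Braking distance = 53.8889^2 / (2*0.55) = 2640.0112 m
Sighting distance = 53.8889 * 12 = 646.6667 m
S = 2640.0112 + 646.6667 = 3286.7 m

3286.7


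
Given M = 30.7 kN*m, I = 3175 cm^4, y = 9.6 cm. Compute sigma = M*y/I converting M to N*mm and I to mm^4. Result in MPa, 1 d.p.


Convert units:
M = 30.7 kN*m = 30700000 N*mm
y = 9.6 cm = 96 mm
I = 3175 cm^4 = 31750000 mm^4
sigma = 30700000 * 96 / 31750000
sigma = 92.8 MPa

92.8


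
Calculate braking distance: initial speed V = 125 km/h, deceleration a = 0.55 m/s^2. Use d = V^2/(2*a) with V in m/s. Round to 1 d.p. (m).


Convert speed: V = 125 / 3.6 = 34.7222 m/s
V^2 = 1205.6327
d = 1205.6327 / (2 * 0.55)
d = 1205.6327 / 1.1
d = 1096.0 m

1096.0


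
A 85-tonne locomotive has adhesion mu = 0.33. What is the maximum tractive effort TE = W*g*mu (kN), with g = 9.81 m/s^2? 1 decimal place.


TE_max = W * g * mu
TE_max = 85 * 9.81 * 0.33
TE_max = 833.85 * 0.33
TE_max = 275.2 kN

275.2


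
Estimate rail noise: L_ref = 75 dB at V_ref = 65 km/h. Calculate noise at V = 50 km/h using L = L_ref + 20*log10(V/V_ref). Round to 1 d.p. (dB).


V/V_ref = 50 / 65 = 0.769231
log10(0.769231) = -0.113943
20 * -0.113943 = -2.2789
L = 75 + -2.2789 = 72.7 dB

72.7


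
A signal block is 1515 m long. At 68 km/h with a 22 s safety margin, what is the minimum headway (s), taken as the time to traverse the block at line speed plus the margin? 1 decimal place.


V = 68 / 3.6 = 18.8889 m/s
Block traversal time = 1515 / 18.8889 = 80.2059 s
Headway = 80.2059 + 22
Headway = 102.2 s

102.2


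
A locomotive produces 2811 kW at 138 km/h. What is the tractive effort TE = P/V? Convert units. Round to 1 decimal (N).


Convert: P = 2811 kW = 2811000 W
V = 138 / 3.6 = 38.3333 m/s
TE = 2811000 / 38.3333
TE = 73330.4 N

73330.4


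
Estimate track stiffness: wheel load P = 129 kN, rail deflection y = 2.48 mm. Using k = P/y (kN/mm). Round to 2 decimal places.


Track stiffness k = P / y
k = 129 / 2.48
k = 52.02 kN/mm

52.02


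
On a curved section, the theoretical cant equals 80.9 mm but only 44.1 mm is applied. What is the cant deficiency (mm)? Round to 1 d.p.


Cant deficiency = equilibrium cant - actual cant
CD = 80.9 - 44.1
CD = 36.8 mm

36.8


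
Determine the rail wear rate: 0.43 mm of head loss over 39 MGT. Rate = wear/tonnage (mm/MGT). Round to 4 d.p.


Wear rate = total wear / cumulative tonnage
Rate = 0.43 / 39
Rate = 0.0110 mm/MGT

0.0110


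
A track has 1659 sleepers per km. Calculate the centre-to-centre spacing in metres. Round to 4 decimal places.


Spacing = 1000 m / number of sleepers
Spacing = 1000 / 1659
Spacing = 0.6028 m

0.6028


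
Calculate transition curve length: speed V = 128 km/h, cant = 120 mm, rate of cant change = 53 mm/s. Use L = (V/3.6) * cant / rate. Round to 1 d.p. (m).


Convert speed: V = 128 / 3.6 = 35.5556 m/s
L = 35.5556 * 120 / 53
L = 4266.6667 / 53
L = 80.5 m

80.5


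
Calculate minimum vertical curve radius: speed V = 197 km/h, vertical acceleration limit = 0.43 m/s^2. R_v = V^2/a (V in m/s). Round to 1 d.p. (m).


Convert speed: V = 197 / 3.6 = 54.7222 m/s
V^2 = 2994.5216 m^2/s^2
R_v = 2994.5216 / 0.43
R_v = 6964.0 m

6964.0


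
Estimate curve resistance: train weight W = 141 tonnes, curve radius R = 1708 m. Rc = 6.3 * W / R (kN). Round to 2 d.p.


Rc = 6.3 * W / R
Rc = 6.3 * 141 / 1708
Rc = 888.3 / 1708
Rc = 0.52 kN

0.52


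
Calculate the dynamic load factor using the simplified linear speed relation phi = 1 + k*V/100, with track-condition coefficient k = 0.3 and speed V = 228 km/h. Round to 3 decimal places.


phi = 1 + k * V / 100
phi = 1 + 0.3 * 228 / 100
phi = 1 + 0.684
phi = 1.684

1.684


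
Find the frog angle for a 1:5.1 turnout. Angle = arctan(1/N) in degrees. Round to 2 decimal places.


1/N = 1/5.1 = 0.196078
angle = arctan(0.196078) = 0.193622 rad
angle = 0.193622 * 180/pi = 11.09 degrees

11.09


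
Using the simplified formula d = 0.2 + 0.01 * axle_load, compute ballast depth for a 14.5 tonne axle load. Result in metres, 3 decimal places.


d = 0.2 + 0.01 * 14.5
d = 0.2 + 0.145
d = 0.345 m

0.345


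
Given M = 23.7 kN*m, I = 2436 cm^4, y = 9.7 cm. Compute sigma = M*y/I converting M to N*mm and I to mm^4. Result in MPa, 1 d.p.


Convert units:
M = 23.7 kN*m = 23700000 N*mm
y = 9.7 cm = 97 mm
I = 2436 cm^4 = 24360000 mm^4
sigma = 23700000 * 97 / 24360000
sigma = 94.4 MPa

94.4


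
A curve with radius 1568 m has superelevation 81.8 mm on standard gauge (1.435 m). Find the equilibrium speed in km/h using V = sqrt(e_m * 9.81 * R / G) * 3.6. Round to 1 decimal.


Convert cant: e = 81.8 mm = 0.0818 m
V_ms = sqrt(0.0818 * 9.81 * 1568 / 1.435)
V_ms = sqrt(876.832156) = 29.6114 m/s
V = 29.6114 * 3.6 = 106.6 km/h

106.6


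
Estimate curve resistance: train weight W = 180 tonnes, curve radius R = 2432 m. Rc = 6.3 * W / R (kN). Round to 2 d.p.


Rc = 6.3 * W / R
Rc = 6.3 * 180 / 2432
Rc = 1134.0 / 2432
Rc = 0.47 kN

0.47


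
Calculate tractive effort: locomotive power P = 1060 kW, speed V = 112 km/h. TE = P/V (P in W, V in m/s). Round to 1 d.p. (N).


Convert: P = 1060 kW = 1060000 W
V = 112 / 3.6 = 31.1111 m/s
TE = 1060000 / 31.1111
TE = 34071.4 N

34071.4


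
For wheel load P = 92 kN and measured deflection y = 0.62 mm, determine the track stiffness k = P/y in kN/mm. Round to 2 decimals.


Track stiffness k = P / y
k = 92 / 0.62
k = 148.39 kN/mm

148.39


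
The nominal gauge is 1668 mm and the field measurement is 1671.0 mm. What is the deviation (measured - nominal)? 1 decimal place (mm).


Deviation = measured - nominal
Deviation = 1671.0 - 1668
Deviation = 3.0 mm

3.0


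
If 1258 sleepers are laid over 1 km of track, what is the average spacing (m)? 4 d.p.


Spacing = 1000 m / number of sleepers
Spacing = 1000 / 1258
Spacing = 0.7949 m

0.7949


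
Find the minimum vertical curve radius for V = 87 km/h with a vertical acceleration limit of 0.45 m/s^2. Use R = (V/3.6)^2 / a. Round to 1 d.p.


Convert speed: V = 87 / 3.6 = 24.1667 m/s
V^2 = 584.0278 m^2/s^2
R_v = 584.0278 / 0.45
R_v = 1297.8 m

1297.8


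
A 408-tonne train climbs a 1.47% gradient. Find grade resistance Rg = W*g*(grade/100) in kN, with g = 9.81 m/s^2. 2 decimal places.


Rg = W * 9.81 * grade / 100
Rg = 408 * 9.81 * 1.47 / 100
Rg = 4002.48 * 0.0147
Rg = 58.84 kN

58.84


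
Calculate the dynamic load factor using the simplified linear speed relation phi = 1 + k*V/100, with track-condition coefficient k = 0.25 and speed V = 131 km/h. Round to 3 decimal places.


phi = 1 + k * V / 100
phi = 1 + 0.25 * 131 / 100
phi = 1 + 0.3275
phi = 1.328

1.328


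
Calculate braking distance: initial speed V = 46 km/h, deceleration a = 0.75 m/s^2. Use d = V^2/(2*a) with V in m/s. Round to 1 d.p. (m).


Convert speed: V = 46 / 3.6 = 12.7778 m/s
V^2 = 163.2716
d = 163.2716 / (2 * 0.75)
d = 163.2716 / 1.5
d = 108.8 m

108.8


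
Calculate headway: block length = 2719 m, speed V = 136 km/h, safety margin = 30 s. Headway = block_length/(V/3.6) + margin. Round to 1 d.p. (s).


V = 136 / 3.6 = 37.7778 m/s
Block traversal time = 2719 / 37.7778 = 71.9735 s
Headway = 71.9735 + 30
Headway = 102.0 s

102.0


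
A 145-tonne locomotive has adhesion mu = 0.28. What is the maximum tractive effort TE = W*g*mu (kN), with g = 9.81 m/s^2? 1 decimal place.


TE_max = W * g * mu
TE_max = 145 * 9.81 * 0.28
TE_max = 1422.45 * 0.28
TE_max = 398.3 kN

398.3


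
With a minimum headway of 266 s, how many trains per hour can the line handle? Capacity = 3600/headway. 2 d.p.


Capacity = 3600 / headway
Capacity = 3600 / 266
Capacity = 13.53 trains/hour

13.53


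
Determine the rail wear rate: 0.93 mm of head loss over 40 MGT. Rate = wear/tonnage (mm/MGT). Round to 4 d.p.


Wear rate = total wear / cumulative tonnage
Rate = 0.93 / 40
Rate = 0.0233 mm/MGT

0.0233


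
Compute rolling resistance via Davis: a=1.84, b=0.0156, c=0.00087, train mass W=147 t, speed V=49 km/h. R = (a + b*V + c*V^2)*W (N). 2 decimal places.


b*V = 0.0156 * 49 = 0.7644
c*V^2 = 0.00087 * 2401 = 2.08887
R_per_t = 1.84 + 0.7644 + 2.08887 = 4.69327 N/t
R_total = 4.69327 * 147 = 689.91 N

689.91


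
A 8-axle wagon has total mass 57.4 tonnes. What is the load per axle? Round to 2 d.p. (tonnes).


Load per axle = total weight / number of axles
Load = 57.4 / 8
Load = 7.18 tonnes

7.18


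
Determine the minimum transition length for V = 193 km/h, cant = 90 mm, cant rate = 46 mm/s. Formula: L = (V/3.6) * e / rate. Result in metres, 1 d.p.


Convert speed: V = 193 / 3.6 = 53.6111 m/s
L = 53.6111 * 90 / 46
L = 4825.0 / 46
L = 104.9 m

104.9


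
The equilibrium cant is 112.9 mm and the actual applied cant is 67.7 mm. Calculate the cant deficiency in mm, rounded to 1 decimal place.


Cant deficiency = equilibrium cant - actual cant
CD = 112.9 - 67.7
CD = 45.2 mm

45.2


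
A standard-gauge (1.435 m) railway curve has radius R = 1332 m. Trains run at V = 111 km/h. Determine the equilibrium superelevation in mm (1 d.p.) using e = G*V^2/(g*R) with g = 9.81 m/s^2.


Convert speed: V = 111 / 3.6 = 30.8333 m/s
Apply formula: e = 1.435 * 30.8333^2 / (9.81 * 1332)
e = 1.435 * 950.6944 / 13066.92
e = 0.104405 m = 104.4 mm

104.4


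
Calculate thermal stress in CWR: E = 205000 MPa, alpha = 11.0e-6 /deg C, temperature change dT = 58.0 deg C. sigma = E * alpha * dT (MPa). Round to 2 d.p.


sigma = E * alpha * dT
sigma = 205000 * 11.0e-6 * 58.0
sigma = 2.255 * 58.0
sigma = 130.79 MPa

130.79


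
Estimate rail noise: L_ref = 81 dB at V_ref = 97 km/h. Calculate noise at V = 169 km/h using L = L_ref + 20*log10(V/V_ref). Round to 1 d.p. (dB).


V/V_ref = 169 / 97 = 1.742268
log10(1.742268) = 0.241115
20 * 0.241115 = 4.8223
L = 81 + 4.8223 = 85.8 dB

85.8


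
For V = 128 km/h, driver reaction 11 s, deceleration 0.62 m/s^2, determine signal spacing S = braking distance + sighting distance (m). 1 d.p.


V = 128 / 3.6 = 35.5556 m/s
Braking distance = 35.5556^2 / (2*0.62) = 1019.5141 m
Sighting distance = 35.5556 * 11 = 391.1111 m
S = 1019.5141 + 391.1111 = 1410.6 m

1410.6
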